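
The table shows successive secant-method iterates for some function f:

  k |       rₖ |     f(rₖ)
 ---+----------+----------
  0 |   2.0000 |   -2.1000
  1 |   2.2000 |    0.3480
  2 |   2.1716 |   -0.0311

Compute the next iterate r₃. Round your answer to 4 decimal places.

2.1739

r₃ = 2.1716 − (-0.0311)·(2.1716 − 2.2000) / (-0.0311 − 0.3480)
   = 2.1716 − (0.000883)/(-0.379100) = 2.173930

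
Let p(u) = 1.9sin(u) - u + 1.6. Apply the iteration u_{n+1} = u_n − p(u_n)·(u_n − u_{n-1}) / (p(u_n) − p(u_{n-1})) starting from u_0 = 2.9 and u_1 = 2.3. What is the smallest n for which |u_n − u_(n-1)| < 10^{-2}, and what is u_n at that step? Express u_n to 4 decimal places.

p(2.9) = -0.845426, p(2.3) = 0.716840
u_2 = 2.300000 − 0.716840·(-0.600000)/(1.562266) = 2.575308;  |Δ| = 0.275308
p(2.575308) = 0.044043
u_3 = 2.575308 − 0.044043·(0.275308)/(-0.672796) = 2.593330;  |Δ| = 0.018023
p(2.593330) = -0.003041
u_4 = 2.593330 − (-0.003041)·(0.018023)/(-0.047084) = 2.592166;  |Δ| = 0.001164
|u_4 − u_3| = 0.001164 < 10^{-2}

n = 4, u_n = 2.5922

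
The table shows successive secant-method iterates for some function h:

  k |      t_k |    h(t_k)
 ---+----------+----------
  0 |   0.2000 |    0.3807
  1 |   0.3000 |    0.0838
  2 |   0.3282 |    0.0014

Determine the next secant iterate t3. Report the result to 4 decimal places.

t3 = 0.3282 − 0.0014·(0.3282 − 0.3000) / (0.0014 − 0.0838)
   = 0.3282 − (0.000039)/(-0.082400) = 0.328679

0.3287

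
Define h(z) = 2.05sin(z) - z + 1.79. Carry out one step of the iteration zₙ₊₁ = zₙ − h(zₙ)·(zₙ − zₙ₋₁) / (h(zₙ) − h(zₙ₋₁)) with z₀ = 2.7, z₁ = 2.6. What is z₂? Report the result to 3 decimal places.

2.688

h(2.7) = -0.03387, h(2.6) = 0.24678
z₂ = 2.60000 − 0.24678·(2.60000 − 2.70000) / (0.24678 − (-0.03387)) = 2.60000 − (-0.02468)/(0.28065) = 2.68793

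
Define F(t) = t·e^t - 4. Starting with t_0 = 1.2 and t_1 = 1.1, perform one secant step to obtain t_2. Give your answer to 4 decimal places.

1.2023

F(1.2) = -0.015860, F(1.1) = -0.695417
t_2 = 1.100000 − (-0.695417)·(1.100000 − 1.200000) / (-0.695417 − (-0.015860)) = 1.100000 − (0.069542)/(-0.679558) = 1.202334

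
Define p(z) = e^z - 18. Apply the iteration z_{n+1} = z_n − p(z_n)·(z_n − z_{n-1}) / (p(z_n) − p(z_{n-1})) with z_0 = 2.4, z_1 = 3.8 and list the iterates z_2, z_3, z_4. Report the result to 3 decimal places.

p(2.4) = -6.97682, p(3.8) = 26.70118
z_2 = 3.80000 − 26.70118·(3.80000 − 2.40000) / (26.70118 − (-6.97682)) = 3.80000 − (37.38166)/(33.67801) = 2.69003
p(2.69003) = -3.26792
z_3 = 2.69003 − (-3.26792)·(2.69003 − 3.80000) / (-3.26792 − 26.70118) = 2.69003 − (3.62730)/(-29.96910) = 2.81106
p(2.81106) = -1.37243
z_4 = 2.81106 − (-1.37243)·(2.81106 − 2.69003) / (-1.37243 − (-3.26792)) = 2.81106 − (-0.16611)/(1.89549) = 2.89870

2.690, 2.811, 2.899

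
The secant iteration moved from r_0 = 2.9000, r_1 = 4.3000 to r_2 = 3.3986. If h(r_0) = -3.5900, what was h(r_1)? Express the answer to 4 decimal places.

6.4902

The secant line through (2.9000, -3.5900) and (4.3000, h(r_1)) crosses zero at r_2 = 3.3986.
So (2.9000, -3.5900), (4.3000, h(r_1)), (3.3986, 0) are collinear:
h(r_1) = -3.5900 · (4.3000 − 3.3986) / (2.9000 − 3.3986) = -3.5900 · (0.901400)/(-0.498600) = 6.490225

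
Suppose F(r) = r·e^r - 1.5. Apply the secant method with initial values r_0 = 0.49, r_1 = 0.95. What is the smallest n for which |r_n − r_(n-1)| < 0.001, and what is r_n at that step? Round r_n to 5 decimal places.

n = 5, r_n = 0.72586

F(0.49) = -0.7001651, F(0.95) = 0.9564242
r_2 = 0.9500000 − 0.9564242·(0.4600000)/(1.6565892) = 0.6844211;  |Δ| = 0.2655789
F(0.6844211) = -0.1430504
r_3 = 0.6844211 − (-0.1430504)·(-0.2655789)/(-1.0994746) = 0.7189750;  |Δ| = 0.0345539
F(0.7189750) = -0.0244270
r_4 = 0.7189750 − (-0.0244270)·(0.0345539)/(0.1186235) = 0.7260904;  |Δ| = 0.0071153
F(0.7260904) = 0.0008170
r_5 = 0.7260904 − 0.0008170·(0.0071153)/(0.0252440) = 0.7258601;  |Δ| = 0.0002303
|r_5 − r_4| = 0.0002303 < 0.001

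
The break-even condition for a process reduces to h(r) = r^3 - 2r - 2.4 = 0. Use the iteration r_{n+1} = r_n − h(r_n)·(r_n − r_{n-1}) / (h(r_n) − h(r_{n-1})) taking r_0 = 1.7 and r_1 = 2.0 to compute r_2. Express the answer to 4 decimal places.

h(1.7) = -0.887000, h(2.0) = 1.600000
r_2 = 2.000000 − 1.600000·(2.000000 − 1.700000) / (1.600000 − (-0.887000)) = 2.000000 − (0.480000)/(2.487000) = 1.806996

1.8070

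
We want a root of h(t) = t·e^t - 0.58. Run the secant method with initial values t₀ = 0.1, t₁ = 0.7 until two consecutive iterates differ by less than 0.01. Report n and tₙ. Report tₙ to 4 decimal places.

h(0.1) = -0.469483, h(0.7) = 0.829627
t₂ = 0.700000 − 0.829627·(0.600000)/(1.299110) = 0.316833;  |Δ| = 0.383167
h(0.316833) = -0.145060
t₃ = 0.316833 − (-0.145060)·(-0.383167)/(-0.974687) = 0.373859;  |Δ| = 0.057026
h(0.373859) = -0.036659
t₄ = 0.373859 − (-0.036659)·(0.057026)/(0.108401) = 0.393144;  |Δ| = 0.019285
h(0.393144) = 0.002494
t₅ = 0.393144 − 0.002494·(0.019285)/(0.039153) = 0.391915;  |Δ| = 0.001229
|t₅ − t₄| = 0.001229 < 0.01

n = 5, tₙ = 0.3919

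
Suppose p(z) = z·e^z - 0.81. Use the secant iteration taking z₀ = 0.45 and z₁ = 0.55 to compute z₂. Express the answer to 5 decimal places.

p(0.45) = -0.1042595, p(0.55) = 0.1432892
z₂ = 0.5500000 − 0.1432892·(0.5500000 − 0.4500000) / (0.1432892 − (-0.1042595)) = 0.5500000 − (0.0143289)/(0.2475487) = 0.4921168

0.49212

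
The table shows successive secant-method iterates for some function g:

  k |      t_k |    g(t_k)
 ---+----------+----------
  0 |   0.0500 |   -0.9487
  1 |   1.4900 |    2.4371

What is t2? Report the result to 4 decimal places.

0.4535

t2 = 1.4900 − 2.4371·(1.4900 − 0.0500) / (2.4371 − (-0.9487))
   = 1.4900 − (3.509424)/(3.385800) = 0.453488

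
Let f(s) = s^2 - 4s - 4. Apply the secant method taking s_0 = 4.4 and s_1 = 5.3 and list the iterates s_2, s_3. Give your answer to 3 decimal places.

f(4.4) = -2.24000, f(5.3) = 2.89000
s_2 = 5.30000 − 2.89000·(5.30000 − 4.40000) / (2.89000 − (-2.24000)) = 5.30000 − (2.60100)/(5.13000) = 4.79298
f(4.79298) = -0.19925
s_3 = 4.79298 − (-0.19925)·(4.79298 − 5.30000) / (-0.19925 − 2.89000) = 4.79298 − (0.10102)/(-3.08925) = 4.82568

4.793, 4.826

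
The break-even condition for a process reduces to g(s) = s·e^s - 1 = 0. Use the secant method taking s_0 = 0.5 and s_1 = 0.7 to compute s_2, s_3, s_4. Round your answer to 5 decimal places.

0.56002, 0.56640, 0.56715

g(0.5) = -0.1756394, g(0.7) = 0.4096269
s_2 = 0.7000000 − 0.4096269·(0.7000000 − 0.5000000) / (0.4096269 − (-0.1756394)) = 0.7000000 − (0.0819254)/(0.5852663) = 0.5600203
g(0.5600203) = -0.0195679
s_3 = 0.5600203 − (-0.0195679)·(0.5600203 − 0.7000000) / (-0.0195679 − 0.4096269) = 0.5600203 − (0.0027391)/(-0.4291948) = 0.5664023
g(0.5664023) = -0.0020463
s_4 = 0.5664023 − (-0.0020463)·(0.5664023 − 0.5600203) / (-0.0020463 − (-0.0195679)) = 0.5664023 − (-0.0000131)/(0.0175216) = 0.5671476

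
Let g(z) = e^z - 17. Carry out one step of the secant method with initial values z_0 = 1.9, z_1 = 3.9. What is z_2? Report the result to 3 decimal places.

g(1.9) = -10.31411, g(3.9) = 32.40245
z_2 = 3.90000 − 32.40245·(3.90000 − 1.90000) / (32.40245 − (-10.31411)) = 3.90000 − (64.80490)/(42.71655) = 2.38291

2.383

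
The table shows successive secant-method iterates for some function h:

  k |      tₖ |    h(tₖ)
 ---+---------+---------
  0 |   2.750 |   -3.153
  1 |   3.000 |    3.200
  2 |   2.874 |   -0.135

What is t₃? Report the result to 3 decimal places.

t₃ = 2.874 − (-0.135)·(2.874 − 3.000) / (-0.135 − 3.200)
   = 2.874 − (0.01701)/(-3.33500) = 2.87910

2.879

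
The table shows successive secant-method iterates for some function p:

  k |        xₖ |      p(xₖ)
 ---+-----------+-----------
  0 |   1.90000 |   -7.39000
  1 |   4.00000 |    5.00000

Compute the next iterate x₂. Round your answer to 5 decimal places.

3.15254

x₂ = 4.00000 − 5.00000·(4.00000 − 1.90000) / (5.00000 − (-7.39000))
   = 4.00000 − (10.5000000)/(12.3900000) = 3.1525424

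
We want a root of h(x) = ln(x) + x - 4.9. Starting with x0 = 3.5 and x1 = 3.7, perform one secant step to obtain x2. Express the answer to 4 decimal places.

3.6152

h(3.5) = -0.147237, h(3.7) = 0.108333
x2 = 3.700000 − 0.108333·(3.700000 − 3.500000) / (0.108333 − (-0.147237)) = 3.700000 − (0.021667)/(0.255570) = 3.615223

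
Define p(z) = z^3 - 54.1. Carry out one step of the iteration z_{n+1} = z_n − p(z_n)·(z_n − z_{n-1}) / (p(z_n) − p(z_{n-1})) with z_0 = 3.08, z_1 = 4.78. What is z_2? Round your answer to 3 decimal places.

3.609

p(3.08) = -24.88189, p(4.78) = 55.11535
z_2 = 4.78000 − 55.11535·(4.78000 − 3.08000) / (55.11535 − (-24.88189)) = 4.78000 − (93.69610)/(79.99724) = 3.60876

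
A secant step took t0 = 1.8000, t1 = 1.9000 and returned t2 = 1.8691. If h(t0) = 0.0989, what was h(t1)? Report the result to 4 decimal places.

-0.0442

The secant line through (1.8000, 0.0989) and (1.9000, h(t1)) crosses zero at t2 = 1.8691.
So (1.8000, 0.0989), (1.9000, h(t1)), (1.8691, 0) are collinear:
h(t1) = 0.0989 · (1.9000 − 1.8691) / (1.8000 − 1.8691) = 0.0989 · (0.030900)/(-0.069100) = -0.044226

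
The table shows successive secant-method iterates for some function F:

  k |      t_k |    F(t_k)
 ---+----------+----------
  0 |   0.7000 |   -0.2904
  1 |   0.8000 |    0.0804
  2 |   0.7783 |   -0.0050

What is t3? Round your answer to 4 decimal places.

t3 = 0.7783 − (-0.0050)·(0.7783 − 0.8000) / (-0.0050 − 0.0804)
   = 0.7783 − (0.000109)/(-0.085400) = 0.779570

0.7796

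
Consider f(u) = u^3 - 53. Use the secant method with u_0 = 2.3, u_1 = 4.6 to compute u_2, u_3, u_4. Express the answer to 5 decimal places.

f(2.3) = -40.8330000, f(4.6) = 44.3360000
u_2 = 4.6000000 − 44.3360000·(4.6000000 − 2.3000000) / (44.3360000 − (-40.8330000)) = 4.6000000 − (101.9728000)/(85.1690000) = 3.4027005
f(3.4027005) = -13.6022718
u_3 = 3.4027005 − (-13.6022718)·(3.4027005 − 4.6000000) / (-13.6022718 − 44.3360000) = 3.4027005 − (16.2859930)/(-57.9382718) = 3.6837927
f(3.6837927) = -3.0097241
u_4 = 3.6837927 − (-3.0097241)·(3.6837927 − 3.4027005) / (-3.0097241 − (-13.6022718)) = 3.6837927 − (-0.8460098)/(10.5925477) = 3.7636611

3.40270, 3.68379, 3.76366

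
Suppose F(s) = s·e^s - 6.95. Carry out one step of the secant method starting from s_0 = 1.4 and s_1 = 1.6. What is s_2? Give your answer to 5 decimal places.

F(1.4) = -1.2727200, F(1.6) = 0.9748519
s_2 = 1.6000000 − 0.9748519·(1.6000000 − 1.4000000) / (0.9748519 − (-1.2727200)) = 1.6000000 − (0.1949704)/(2.2475719) = 1.5132529

1.51325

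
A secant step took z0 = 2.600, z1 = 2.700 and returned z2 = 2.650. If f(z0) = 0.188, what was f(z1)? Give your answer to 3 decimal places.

The secant line through (2.600, 0.188) and (2.700, f(z1)) crosses zero at z2 = 2.650.
So (2.600, 0.188), (2.700, f(z1)), (2.650, 0) are collinear:
f(z1) = 0.188 · (2.700 − 2.650) / (2.600 − 2.650) = 0.188 · (0.05000)/(-0.05000) = -0.18800

-0.188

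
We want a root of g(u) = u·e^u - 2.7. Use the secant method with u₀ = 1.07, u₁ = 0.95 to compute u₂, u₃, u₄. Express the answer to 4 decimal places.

0.9941, 0.9967, 0.9966

g(1.07) = 0.419456, g(0.95) = -0.243576
u₂ = 0.950000 − (-0.243576)·(0.950000 − 1.070000) / (-0.243576 − 0.419456) = 0.950000 − (0.029229)/(-0.663032) = 0.994084
g(0.994084) = -0.013739
u₃ = 0.994084 − (-0.013739)·(0.994084 − 0.950000) / (-0.013739 − (-0.243576)) = 0.994084 − (-0.000606)/(0.229837) = 0.996719
g(0.996719) = 0.000489
u₄ = 0.996719 − 0.000489·(0.996719 − 0.994084) / (0.000489 − (-0.013739)) = 0.996719 − (0.000001)/(0.014228) = 0.996629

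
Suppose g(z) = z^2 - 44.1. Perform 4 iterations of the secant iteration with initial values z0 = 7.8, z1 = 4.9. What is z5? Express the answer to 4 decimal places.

g(7.8) = 16.740000, g(4.9) = -20.090000
z2 = 4.900000 − (-20.090000)·(4.900000 − 7.800000) / (-20.090000 − 16.740000) = 4.900000 − (58.261000)/(-36.830000) = 6.481890
g(6.481890) = -2.085105
z3 = 6.481890 − (-2.085105)·(6.481890 − 4.900000) / (-2.085105 − (-20.090000)) = 6.481890 − (-3.298406)/(18.004895) = 6.665085
g(6.665085) = 0.323355
z4 = 6.665085 − 0.323355·(6.665085 − 6.481890) / (0.323355 − (-2.085105)) = 6.665085 − (0.059237)/(2.408460) = 6.640489
g(6.640489) = -0.003901
z5 = 6.640489 − (-0.003901)·(6.640489 − 6.665085) / (-0.003901 − 0.323355) = 6.640489 − (0.000096)/(-0.327255) = 6.640783

6.6408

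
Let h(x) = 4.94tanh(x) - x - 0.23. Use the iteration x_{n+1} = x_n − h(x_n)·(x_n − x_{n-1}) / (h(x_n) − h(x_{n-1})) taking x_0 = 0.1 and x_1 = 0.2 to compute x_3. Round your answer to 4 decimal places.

0.0585

h(0.1) = 0.162360, h(0.2) = 0.545034
x_2 = 0.200000 − 0.545034·(0.200000 − 0.100000) / (0.545034 − 0.162360) = 0.200000 − (0.054503)/(0.382674) = 0.057572
h(0.057572) = -0.003479
x_3 = 0.057572 − (-0.003479)·(0.057572 − 0.200000) / (-0.003479 − 0.545034) = 0.057572 − (0.000496)/(-0.548513) = 0.058476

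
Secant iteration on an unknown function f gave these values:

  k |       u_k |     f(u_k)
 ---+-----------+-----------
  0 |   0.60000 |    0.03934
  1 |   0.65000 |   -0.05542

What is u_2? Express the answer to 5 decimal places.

0.62076

u_2 = 0.65000 − (-0.05542)·(0.65000 − 0.60000) / (-0.05542 − 0.03934)
   = 0.65000 − (-0.0027710)/(-0.0947600) = 0.6207577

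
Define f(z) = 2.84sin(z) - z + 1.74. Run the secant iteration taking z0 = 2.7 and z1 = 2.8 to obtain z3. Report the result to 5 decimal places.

f(2.7) = 0.2537589, f(2.8) = -0.1086337
z2 = 2.8000000 − (-0.1086337)·(2.8000000 − 2.7000000) / (-0.1086337 − 0.2537589) = 2.8000000 − (-0.0108634)/(-0.3623925) = 2.7700232
f(2.7700232) = 0.0011189
z3 = 2.7700232 − 0.0011189·(2.7700232 − 2.8000000) / (0.0011189 − (-0.1086337)) = 2.7700232 − (-0.0000335)/(0.1097526) = 2.7703288

2.77033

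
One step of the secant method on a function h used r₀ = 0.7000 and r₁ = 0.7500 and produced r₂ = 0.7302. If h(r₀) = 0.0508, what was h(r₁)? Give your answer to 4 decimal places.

The secant line through (0.7000, 0.0508) and (0.7500, h(r₁)) crosses zero at r₂ = 0.7302.
So (0.7000, 0.0508), (0.7500, h(r₁)), (0.7302, 0) are collinear:
h(r₁) = 0.0508 · (0.7500 − 0.7302) / (0.7000 − 0.7302) = 0.0508 · (0.019800)/(-0.030200) = -0.033306

-0.0333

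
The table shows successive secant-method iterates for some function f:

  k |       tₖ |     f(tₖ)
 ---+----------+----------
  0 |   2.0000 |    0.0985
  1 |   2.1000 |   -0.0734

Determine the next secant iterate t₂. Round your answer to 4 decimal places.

2.0573

t₂ = 2.1000 − (-0.0734)·(2.1000 − 2.0000) / (-0.0734 − 0.0985)
   = 2.1000 − (-0.007340)/(-0.171900) = 2.057301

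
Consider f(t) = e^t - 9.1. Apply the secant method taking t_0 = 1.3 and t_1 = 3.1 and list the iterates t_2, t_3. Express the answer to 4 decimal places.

1.8276, 2.0570

f(1.3) = -5.430703, f(3.1) = 13.097951
t_2 = 3.100000 − 13.097951·(3.100000 − 1.300000) / (13.097951 − (-5.430703)) = 3.100000 − (23.576312)/(18.528655) = 1.827576
f(1.827576) = -2.881208
t_3 = 1.827576 − (-2.881208)·(1.827576 − 3.100000) / (-2.881208 − 13.097951) = 1.827576 − (3.666120)/(-15.979160) = 2.057007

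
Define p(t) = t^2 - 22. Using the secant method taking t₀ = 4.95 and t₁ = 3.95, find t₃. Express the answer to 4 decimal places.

4.6923

p(4.95) = 2.502500, p(3.95) = -6.397500
t₂ = 3.950000 − (-6.397500)·(3.950000 − 4.950000) / (-6.397500 − 2.502500) = 3.950000 − (6.397500)/(-8.900000) = 4.668820
p(4.668820) = -0.202118
t₃ = 4.668820 − (-0.202118)·(4.668820 − 3.950000) / (-0.202118 − (-6.397500)) = 4.668820 − (-0.145286)/(6.195382) = 4.692271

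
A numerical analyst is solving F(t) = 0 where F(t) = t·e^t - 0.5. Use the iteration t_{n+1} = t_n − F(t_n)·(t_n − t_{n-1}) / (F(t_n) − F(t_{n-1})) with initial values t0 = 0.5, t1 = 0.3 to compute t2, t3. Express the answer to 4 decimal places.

F(0.5) = 0.324361, F(0.3) = -0.095042
t2 = 0.300000 − (-0.095042)·(0.300000 − 0.500000) / (-0.095042 − 0.324361) = 0.300000 − (0.019008)/(-0.419403) = 0.345323
F(0.345323) = -0.012250
t3 = 0.345323 − (-0.012250)·(0.345323 − 0.300000) / (-0.012250 − (-0.095042)) = 0.345323 − (-0.000555)/(0.082792) = 0.352029

0.3453, 0.3520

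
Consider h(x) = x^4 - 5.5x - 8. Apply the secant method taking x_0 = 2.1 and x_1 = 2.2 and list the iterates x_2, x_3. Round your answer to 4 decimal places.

h(2.1) = -0.101900, h(2.2) = 3.325600
x_2 = 2.200000 − 3.325600·(2.200000 − 2.100000) / (3.325600 − (-0.101900)) = 2.200000 − (0.332560)/(3.427500) = 2.102973
h(2.102973) = -0.007885
x_3 = 2.102973 − (-0.007885)·(2.102973 − 2.200000) / (-0.007885 − 3.325600) = 2.102973 − (0.000765)/(-3.333485) = 2.103203

2.1030, 2.1032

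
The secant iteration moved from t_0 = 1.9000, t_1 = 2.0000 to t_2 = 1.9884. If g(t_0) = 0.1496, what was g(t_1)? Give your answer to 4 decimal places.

The secant line through (1.9000, 0.1496) and (2.0000, g(t_1)) crosses zero at t_2 = 1.9884.
So (1.9000, 0.1496), (2.0000, g(t_1)), (1.9884, 0) are collinear:
g(t_1) = 0.1496 · (2.0000 − 1.9884) / (1.9000 − 1.9884) = 0.1496 · (0.011600)/(-0.088400) = -0.019631

-0.0196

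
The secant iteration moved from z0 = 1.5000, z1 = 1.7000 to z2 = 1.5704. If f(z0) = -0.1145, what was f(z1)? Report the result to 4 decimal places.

The secant line through (1.5000, -0.1145) and (1.7000, f(z1)) crosses zero at z2 = 1.5704.
So (1.5000, -0.1145), (1.7000, f(z1)), (1.5704, 0) are collinear:
f(z1) = -0.1145 · (1.7000 − 1.5704) / (1.5000 − 1.5704) = -0.1145 · (0.129600)/(-0.070400) = 0.210784

0.2108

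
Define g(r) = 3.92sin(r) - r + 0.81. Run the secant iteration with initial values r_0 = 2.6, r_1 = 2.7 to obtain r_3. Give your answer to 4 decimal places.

g(2.6) = 0.230765, g(2.7) = -0.214671
r_2 = 2.700000 − (-0.214671)·(2.700000 − 2.600000) / (-0.214671 − 0.230765) = 2.700000 − (-0.021467)/(-0.445436) = 2.651807
g(2.651807) = 0.002307
r_3 = 2.651807 − 0.002307·(2.651807 − 2.700000) / (0.002307 − (-0.214671)) = 2.651807 − (-0.000111)/(0.216978) = 2.652319

2.6523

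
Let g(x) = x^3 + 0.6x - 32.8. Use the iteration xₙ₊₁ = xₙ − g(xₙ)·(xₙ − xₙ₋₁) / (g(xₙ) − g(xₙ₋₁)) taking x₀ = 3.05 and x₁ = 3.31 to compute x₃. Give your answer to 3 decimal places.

3.138

g(3.05) = -2.59738, g(3.31) = 5.45069
x₂ = 3.31000 − 5.45069·(3.31000 − 3.05000) / (5.45069 − (-2.59738)) = 3.31000 − (1.41718)/(8.04807) = 3.13391
g(3.13391) = -0.14028
x₃ = 3.13391 − (-0.14028)·(3.13391 − 3.31000) / (-0.14028 − 5.45069) = 3.13391 − (0.02470)/(-5.59097) = 3.13833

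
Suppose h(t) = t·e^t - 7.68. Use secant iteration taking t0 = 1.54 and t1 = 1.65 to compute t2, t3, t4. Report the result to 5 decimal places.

h(1.54) = -0.4965310, h(1.65) = 0.9115167
t2 = 1.6500000 − 0.9115167·(1.6500000 − 1.5400000) / (0.9115167 − (-0.4965310)) = 1.6500000 − (0.1002668)/(1.4080477) = 1.5787902
h(1.5787902) = -0.0243112
t3 = 1.5787902 − (-0.0243112)·(1.5787902 − 1.6500000) / (-0.0243112 − 0.9115167) = 1.5787902 − (0.0017312)/(-0.9358279) = 1.5806401
h(1.5806401) = -0.0011488
t4 = 1.5806401 − (-0.0011488)·(1.5806401 − 1.5787902) / (-0.0011488 − (-0.0243112)) = 1.5806401 − (-0.0000021)/(0.0231624) = 1.5807318

1.57879, 1.58064, 1.58073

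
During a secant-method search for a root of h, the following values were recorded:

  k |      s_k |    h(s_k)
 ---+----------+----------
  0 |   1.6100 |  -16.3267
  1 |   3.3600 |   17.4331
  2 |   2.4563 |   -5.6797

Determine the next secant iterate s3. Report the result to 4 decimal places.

2.6784

s3 = 2.4563 − (-5.6797)·(2.4563 − 3.3600) / (-5.6797 − 17.4331)
   = 2.4563 − (5.132745)/(-23.112800) = 2.678374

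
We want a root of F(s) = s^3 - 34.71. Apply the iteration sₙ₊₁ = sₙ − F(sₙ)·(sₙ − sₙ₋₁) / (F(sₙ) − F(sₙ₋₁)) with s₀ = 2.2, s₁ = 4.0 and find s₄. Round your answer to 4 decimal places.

F(2.2) = -24.062000, F(4.0) = 29.290000
s₂ = 4.000000 − 29.290000·(4.000000 − 2.200000) / (29.290000 − (-24.062000)) = 4.000000 − (52.722000)/(53.352000) = 3.011808
F(3.011808) = -7.389918
s₃ = 3.011808 − (-7.389918)·(3.011808 − 4.000000) / (-7.389918 − 29.290000) = 3.011808 − (7.302655)/(-36.679918) = 3.210900
F(3.210900) = -1.606019
s₄ = 3.210900 − (-1.606019)·(3.210900 − 3.011808) / (-1.606019 − (-7.389918)) = 3.210900 − (-0.319744)/(5.783899) = 3.266182

3.2662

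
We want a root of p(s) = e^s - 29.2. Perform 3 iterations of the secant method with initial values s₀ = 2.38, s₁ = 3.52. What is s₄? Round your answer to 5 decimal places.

p(2.38) = -18.3950971, p(3.52) = 4.5844285
s₂ = 3.5200000 − 4.5844285·(3.5200000 − 2.3800000) / (4.5844285 − (-18.3950971)) = 3.5200000 − (5.2262484)/(22.9795256) = 3.2925693
p(3.2925693) = -2.2880790
s₃ = 3.2925693 − (-2.2880790)·(3.2925693 − 3.5200000) / (-2.2880790 − 4.5844285) = 3.2925693 − (0.5203793)/(-6.8725074) = 3.3682883
p(3.3682883) = -0.1712031
s₄ = 3.3682883 − (-0.1712031)·(3.3682883 − 3.2925693) / (-0.1712031 − (-2.2880790)) = 3.3682883 − (-0.0129633)/(2.1168759) = 3.3744121

3.37441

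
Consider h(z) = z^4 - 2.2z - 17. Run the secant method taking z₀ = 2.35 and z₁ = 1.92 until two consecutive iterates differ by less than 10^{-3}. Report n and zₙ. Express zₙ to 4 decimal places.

n = 5, zₙ = 2.1596

h(2.35) = 8.328006, h(1.92) = -7.634455
z₂ = 1.920000 − (-7.634455)·(-0.430000)/(-15.962461) = 2.125658;  |Δ| = 0.205658
h(2.125658) = -1.260293
z₃ = 2.125658 − (-1.260293)·(0.205658)/(6.374162) = 2.166321;  |Δ| = 0.040663
h(2.166321) = 0.257846
z₄ = 2.166321 − 0.257846·(0.040663)/(1.518139) = 2.159415;  |Δ| = 0.006906
h(2.159415) = -0.006469
z₅ = 2.159415 − (-0.006469)·(-0.006906)/(-0.264314) = 2.159584;  |Δ| = 0.000169
|z₅ − z₄| = 0.000169 < 10^{-3}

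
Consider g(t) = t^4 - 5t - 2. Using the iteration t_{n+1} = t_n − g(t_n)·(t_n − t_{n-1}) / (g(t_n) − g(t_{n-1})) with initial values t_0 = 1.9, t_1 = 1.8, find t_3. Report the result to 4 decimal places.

1.8267

g(1.9) = 1.532100, g(1.8) = -0.502400
t_2 = 1.800000 − (-0.502400)·(1.800000 − 1.900000) / (-0.502400 − 1.532100) = 1.800000 − (0.050240)/(-2.034500) = 1.824694
g(1.824694) = -0.037845
t_3 = 1.824694 − (-0.037845)·(1.824694 − 1.800000) / (-0.037845 − (-0.502400)) = 1.824694 − (-0.000935)/(0.464555) = 1.826706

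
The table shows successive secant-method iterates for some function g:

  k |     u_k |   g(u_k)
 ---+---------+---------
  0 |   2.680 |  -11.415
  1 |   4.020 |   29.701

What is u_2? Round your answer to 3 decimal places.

3.052

u_2 = 4.020 − 29.701·(4.020 − 2.680) / (29.701 − (-11.415))
   = 4.020 − (39.79934)/(41.11600) = 3.05202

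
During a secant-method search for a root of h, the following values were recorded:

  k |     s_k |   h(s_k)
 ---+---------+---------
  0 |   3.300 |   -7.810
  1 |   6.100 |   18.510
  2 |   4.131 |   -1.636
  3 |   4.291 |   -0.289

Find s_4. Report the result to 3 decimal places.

s_4 = 4.291 − (-0.289)·(4.291 − 4.131) / (-0.289 − (-1.636))
   = 4.291 − (-0.04624)/(1.34700) = 4.32533

4.325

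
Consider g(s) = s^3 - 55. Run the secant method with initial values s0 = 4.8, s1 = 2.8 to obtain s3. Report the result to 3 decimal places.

g(4.8) = 55.59200, g(2.8) = -33.04800
s2 = 2.80000 − (-33.04800)·(2.80000 − 4.80000) / (-33.04800 − 55.59200) = 2.80000 − (66.09600)/(-88.64000) = 3.54567
g(3.54567) = -10.42471
s3 = 3.54567 − (-10.42471)·(3.54567 − 2.80000) / (-10.42471 − (-33.04800)) = 3.54567 − (-7.77337)/(22.62329) = 3.88927

3.889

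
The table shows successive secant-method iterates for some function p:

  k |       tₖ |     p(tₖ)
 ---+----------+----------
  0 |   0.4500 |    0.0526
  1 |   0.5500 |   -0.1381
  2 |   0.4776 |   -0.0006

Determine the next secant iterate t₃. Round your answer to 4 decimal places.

0.4773

t₃ = 0.4776 − (-0.0006)·(0.4776 − 0.5500) / (-0.0006 − (-0.1381))
   = 0.4776 − (0.000043)/(0.137500) = 0.477284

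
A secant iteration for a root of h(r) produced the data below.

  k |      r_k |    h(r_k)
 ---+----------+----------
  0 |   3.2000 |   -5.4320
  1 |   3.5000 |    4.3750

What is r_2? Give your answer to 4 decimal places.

3.3662

r_2 = 3.5000 − 4.3750·(3.5000 − 3.2000) / (4.3750 − (-5.4320))
   = 3.5000 − (1.312500)/(9.807000) = 3.366167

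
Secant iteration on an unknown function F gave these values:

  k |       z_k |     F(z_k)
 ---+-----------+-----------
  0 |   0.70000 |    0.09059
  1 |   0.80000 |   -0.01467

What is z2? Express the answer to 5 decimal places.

0.78606

z2 = 0.80000 − (-0.01467)·(0.80000 − 0.70000) / (-0.01467 − 0.09059)
   = 0.80000 − (-0.0014670)/(-0.1052600) = 0.7860631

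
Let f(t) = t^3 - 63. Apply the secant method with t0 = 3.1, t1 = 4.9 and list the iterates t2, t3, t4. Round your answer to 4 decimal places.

f(3.1) = -33.209000, f(4.9) = 54.649000
t2 = 4.900000 − 54.649000·(4.900000 − 3.100000) / (54.649000 − (-33.209000)) = 4.900000 − (98.368200)/(87.858000) = 3.780373
f(3.780373) = -8.973863
t3 = 3.780373 − (-8.973863)·(3.780373 − 4.900000) / (-8.973863 − 54.649000) = 3.780373 − (10.047381)/(-63.622863) = 3.938294
f(3.938294) = -1.916441
t4 = 3.938294 − (-1.916441)·(3.938294 − 3.780373) / (-1.916441 − (-8.973863)) = 3.938294 − (-0.302646)/(7.057422) = 3.981177

3.7804, 3.9383, 3.9812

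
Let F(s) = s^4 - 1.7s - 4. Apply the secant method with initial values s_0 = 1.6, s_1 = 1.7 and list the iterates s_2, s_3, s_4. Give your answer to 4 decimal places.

1.6102, 1.6111, 1.6112

F(1.6) = -0.166400, F(1.7) = 1.462100
s_2 = 1.700000 − 1.462100·(1.700000 − 1.600000) / (1.462100 − (-0.166400)) = 1.700000 − (0.146210)/(1.628500) = 1.610218
F(1.610218) = -0.014748
s_3 = 1.610218 − (-0.014748)·(1.610218 − 1.700000) / (-0.014748 − 1.462100) = 1.610218 − (0.001324)/(-1.476848) = 1.611115
F(1.611115) = -0.001287
s_4 = 1.611115 − (-0.001287)·(1.611115 − 1.610218) / (-0.001287 − (-0.014748)) = 1.611115 − (-0.000001)/(0.013461) = 1.611200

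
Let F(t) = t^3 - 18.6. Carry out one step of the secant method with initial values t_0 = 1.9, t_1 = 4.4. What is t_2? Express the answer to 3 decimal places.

2.275

F(1.9) = -11.74100, F(4.4) = 66.58400
t_2 = 4.40000 − 66.58400·(4.40000 − 1.90000) / (66.58400 − (-11.74100)) = 4.40000 − (166.46000)/(78.32500) = 2.27475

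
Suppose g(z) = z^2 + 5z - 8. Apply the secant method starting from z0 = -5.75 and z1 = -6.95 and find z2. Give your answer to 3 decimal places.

-6.229

g(-5.75) = -3.68750, g(-6.95) = 5.55250
z2 = -6.95000 − 5.55250·(-6.95000 − (-5.75000)) / (5.55250 − (-3.68750)) = -6.95000 − (-6.66300)/(9.24000) = -6.22890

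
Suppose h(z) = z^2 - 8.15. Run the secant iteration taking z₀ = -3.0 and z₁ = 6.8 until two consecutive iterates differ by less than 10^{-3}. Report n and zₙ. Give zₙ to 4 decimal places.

h(-3.0) = 0.850000, h(6.8) = 38.090000
z₂ = 6.800000 − 38.090000·(9.800000)/(37.240000) = -3.223684;  |Δ| = 10.023684
h(-3.223684) = 2.242140
z₃ = -3.223684 − 2.242140·(-10.023684)/(-35.847860) = -3.850625;  |Δ| = 0.626941
h(-3.850625) = 6.677316
z₄ = -3.850625 − 6.677316·(-0.626941)/(4.435177) = -2.906743;  |Δ| = 0.943882
h(-2.906743) = 0.299155
z₅ = -2.906743 − 0.299155·(0.943882)/(-6.378161) = -2.862472;  |Δ| = 0.044271
h(-2.862472) = 0.043746
z₆ = -2.862472 − 0.043746·(0.044271)/(-0.255409) = -2.854889;  |Δ| = 0.007583
h(-2.854889) = 0.000393
z₇ = -2.854889 − 0.000393·(0.007583)/(-0.043353) = -2.854821;  |Δ| = 0.000069
|z₇ − z₆| = 0.000069 < 10^{-3}

n = 7, zₙ = -2.8548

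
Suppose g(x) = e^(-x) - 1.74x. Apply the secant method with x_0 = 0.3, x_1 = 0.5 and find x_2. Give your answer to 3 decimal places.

0.391

g(0.3) = 0.21882, g(0.5) = -0.26347
x_2 = 0.50000 − (-0.26347)·(0.50000 − 0.30000) / (-0.26347 − 0.21882) = 0.50000 − (-0.05269)/(-0.48229) = 0.39074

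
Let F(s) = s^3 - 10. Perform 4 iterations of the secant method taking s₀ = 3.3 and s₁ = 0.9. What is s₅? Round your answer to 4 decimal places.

F(3.3) = 25.937000, F(0.9) = -9.271000
s₂ = 0.900000 − (-9.271000)·(0.900000 − 3.300000) / (-9.271000 − 25.937000) = 0.900000 − (22.250400)/(-35.208000) = 1.531970
F(1.531970) = -6.404570
s₃ = 1.531970 − (-6.404570)·(1.531970 − 0.900000) / (-6.404570 − (-9.271000)) = 1.531970 − (-4.047496)/(2.866430) = 2.944004
F(2.944004) = 15.516156
s₄ = 2.944004 − 15.516156·(2.944004 − 1.531970) / (15.516156 − (-6.404570)) = 2.944004 − (21.909342)/(21.920726) = 1.944523
F(1.944523) = -2.647423
s₅ = 1.944523 − (-2.647423)·(1.944523 − 2.944004) / (-2.647423 − 15.516156) = 1.944523 − (2.646048)/(-18.163579) = 2.090202

2.0902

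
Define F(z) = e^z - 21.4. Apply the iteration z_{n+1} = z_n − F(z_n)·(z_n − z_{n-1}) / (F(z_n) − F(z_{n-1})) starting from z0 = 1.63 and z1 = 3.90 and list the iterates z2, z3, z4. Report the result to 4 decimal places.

2.4651, 2.8324, 3.1429

F(1.63) = -16.296125, F(3.90) = 28.002449
z2 = 3.900000 − 28.002449·(3.900000 − 1.630000) / (28.002449 − (-16.296125)) = 3.900000 − (63.565559)/(44.298574) = 2.465065
F(2.465065) = -9.635749
z3 = 2.465065 − (-9.635749)·(2.465065 − 3.900000) / (-9.635749 − 28.002449) = 2.465065 − (13.826670)/(-37.638198) = 2.832423
F(2.832423) = -4.413435
z4 = 2.832423 − (-4.413435)·(2.832423 − 2.465065) / (-4.413435 − (-9.635749)) = 2.832423 − (-1.621308)/(5.222314) = 3.142881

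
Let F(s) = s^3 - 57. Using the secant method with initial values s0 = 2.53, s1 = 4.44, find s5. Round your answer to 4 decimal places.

3.8485

F(2.53) = -40.805723, F(4.44) = 30.528384
s2 = 4.440000 − 30.528384·(4.440000 − 2.530000) / (30.528384 − (-40.805723)) = 4.440000 − (58.309213)/(71.334107) = 3.622590
F(3.622590) = -9.460179
s3 = 3.622590 − (-9.460179)·(3.622590 − 4.440000) / (-9.460179 − 30.528384) = 3.622590 − (7.732845)/(-39.988563) = 3.815966
F(3.815966) = -1.433426
s4 = 3.815966 − (-1.433426)·(3.815966 − 3.622590) / (-1.433426 − (-9.460179)) = 3.815966 − (-0.277191)/(8.026753) = 3.850500
F(3.850500) = 0.088850
s5 = 3.850500 − 0.088850·(3.850500 − 3.815966) / (0.088850 − (-1.433426)) = 3.850500 − (0.003068)/(1.522276) = 3.848484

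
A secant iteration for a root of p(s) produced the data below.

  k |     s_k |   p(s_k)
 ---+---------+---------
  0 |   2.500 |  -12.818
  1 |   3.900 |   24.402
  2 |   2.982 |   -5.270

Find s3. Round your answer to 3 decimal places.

3.145

s3 = 2.982 − (-5.270)·(2.982 − 3.900) / (-5.270 − 24.402)
   = 2.982 − (4.83786)/(-29.67200) = 3.14504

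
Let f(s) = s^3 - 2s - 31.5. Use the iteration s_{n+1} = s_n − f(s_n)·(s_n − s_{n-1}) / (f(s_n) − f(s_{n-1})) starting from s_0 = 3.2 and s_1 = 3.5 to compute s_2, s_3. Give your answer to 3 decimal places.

3.362, 3.369

f(3.2) = -5.13200, f(3.5) = 4.37500
s_2 = 3.50000 − 4.37500·(3.50000 − 3.20000) / (4.37500 − (-5.13200)) = 3.50000 − (1.31250)/(9.50700) = 3.36194
f(3.36194) = -0.22496
s_3 = 3.36194 − (-0.22496)·(3.36194 − 3.50000) / (-0.22496 − 4.37500) = 3.36194 − (0.03106)/(-4.59996) = 3.36870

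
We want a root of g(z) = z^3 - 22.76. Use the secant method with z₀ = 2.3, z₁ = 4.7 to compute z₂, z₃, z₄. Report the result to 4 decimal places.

2.5774, 2.7154, 2.8457

g(2.3) = -10.593000, g(4.7) = 81.063000
z₂ = 4.700000 − 81.063000·(4.700000 − 2.300000) / (81.063000 − (-10.593000)) = 4.700000 − (194.551200)/(91.656000) = 2.577376
g(2.577376) = -5.638828
z₃ = 2.577376 − (-5.638828)·(2.577376 − 4.700000) / (-5.638828 − 81.063000) = 2.577376 − (11.969111)/(-86.701828) = 2.715425
g(2.715425) = -2.737716
z₄ = 2.715425 − (-2.737716)·(2.715425 − 2.577376) / (-2.737716 − (-5.638828)) = 2.715425 − (-0.377939)/(2.901113) = 2.845699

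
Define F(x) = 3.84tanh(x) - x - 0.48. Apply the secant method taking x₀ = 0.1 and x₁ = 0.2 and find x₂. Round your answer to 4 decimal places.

0.1717

F(0.1) = -0.197275, F(0.2) = 0.077921
x₂ = 0.200000 − 0.077921·(0.200000 − 0.100000) / (0.077921 − (-0.197275)) = 0.200000 − (0.007792)/(0.275196) = 0.171685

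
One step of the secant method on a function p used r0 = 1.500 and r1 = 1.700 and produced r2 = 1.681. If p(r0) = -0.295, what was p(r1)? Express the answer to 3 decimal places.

The secant line through (1.500, -0.295) and (1.700, p(r1)) crosses zero at r2 = 1.681.
So (1.500, -0.295), (1.700, p(r1)), (1.681, 0) are collinear:
p(r1) = -0.295 · (1.700 − 1.681) / (1.500 − 1.681) = -0.295 · (0.01900)/(-0.18100) = 0.03097

0.031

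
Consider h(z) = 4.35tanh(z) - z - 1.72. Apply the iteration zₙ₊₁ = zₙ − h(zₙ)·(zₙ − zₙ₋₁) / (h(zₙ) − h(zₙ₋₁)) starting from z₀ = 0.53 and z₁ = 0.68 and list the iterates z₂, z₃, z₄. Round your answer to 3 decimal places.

h(0.53) = -0.13859, h(0.68) = 0.17311
z₂ = 0.68000 − 0.17311·(0.68000 − 0.53000) / (0.17311 − (-0.13859)) = 0.68000 − (0.02597)/(0.31170) = 0.59669
h(0.59669) = 0.00922
z₃ = 0.59669 − 0.00922·(0.59669 − 0.68000) / (0.00922 − 0.17311) = 0.59669 − (-0.00077)/(-0.16389) = 0.59201
h(0.59201) = -0.00069
z₄ = 0.59201 − (-0.00069)·(0.59201 − 0.59669) / (-0.00069 − 0.00922) = 0.59201 − (0.00000)/(-0.00991) = 0.59233

0.597, 0.592, 0.592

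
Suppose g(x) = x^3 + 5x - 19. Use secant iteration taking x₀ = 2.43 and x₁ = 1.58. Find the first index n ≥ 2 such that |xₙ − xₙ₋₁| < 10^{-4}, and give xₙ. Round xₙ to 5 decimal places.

n = 6, xₙ = 2.05764

g(2.43) = 7.4989070, g(1.58) = -7.1556880
x₂ = 1.5800000 − (-7.1556880)·(-0.8500000)/(-14.6545950) = 1.9950463;  |Δ| = 0.4150463
g(1.9950463) = -1.0840665
x₃ = 1.9950463 − (-1.0840665)·(0.4150463)/(6.0716215) = 2.0691513;  |Δ| = 0.0741050
g(2.0691513) = 0.2045941
x₄ = 2.0691513 − 0.2045941·(0.0741050)/(1.2886606) = 2.0573860;  |Δ| = 0.0117653
g(2.0573860) = -0.0044898
x₅ = 2.0573860 − (-0.0044898)·(-0.0117653)/(-0.2090840) = 2.0576387;  |Δ| = 0.0002526
g(2.0576387) = -0.0000180
x₆ = 2.0576387 − (-0.0000180)·(0.0002526)/(0.0044719) = 2.0576397;  |Δ| = 0.0000010
|x₆ − x₅| = 0.0000010 < 10^{-4}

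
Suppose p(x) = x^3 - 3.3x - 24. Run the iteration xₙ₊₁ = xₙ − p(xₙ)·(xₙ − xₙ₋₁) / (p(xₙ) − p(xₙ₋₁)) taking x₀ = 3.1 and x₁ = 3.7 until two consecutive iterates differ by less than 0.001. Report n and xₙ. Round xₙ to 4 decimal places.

p(3.1) = -4.439000, p(3.7) = 14.443000
x₂ = 3.700000 − 14.443000·(0.600000)/(18.882000) = 3.241055;  |Δ| = 0.458945
p(3.241055) = -0.650023
x₃ = 3.241055 − (-0.650023)·(-0.458945)/(-15.093023) = 3.260821;  |Δ| = 0.019766
p(3.260821) = -0.088559
x₄ = 3.260821 − (-0.088559)·(0.019766)/(0.561463) = 3.263938;  |Δ| = 0.003118
p(3.263938) = 0.000697
x₅ = 3.263938 − 0.000697·(0.003118)/(0.089256) = 3.263914;  |Δ| = 0.000024
|x₅ − x₄| = 0.000024 < 0.001

n = 5, xₙ = 3.2639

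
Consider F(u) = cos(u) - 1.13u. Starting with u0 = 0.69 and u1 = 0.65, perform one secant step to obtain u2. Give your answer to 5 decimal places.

F(0.69) = -0.0084540, F(0.65) = 0.0615838
u2 = 0.6500000 − 0.0615838·(0.6500000 − 0.6900000) / (0.0615838 − (-0.0084540)) = 0.6500000 − (-0.0024634)/(0.0700378) = 0.6851718

0.68517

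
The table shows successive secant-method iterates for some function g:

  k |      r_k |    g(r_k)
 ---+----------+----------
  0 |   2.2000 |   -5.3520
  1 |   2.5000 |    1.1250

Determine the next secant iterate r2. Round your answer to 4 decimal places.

r2 = 2.5000 − 1.1250·(2.5000 − 2.2000) / (1.1250 − (-5.3520))
   = 2.5000 − (0.337500)/(6.477000) = 2.447893

2.4479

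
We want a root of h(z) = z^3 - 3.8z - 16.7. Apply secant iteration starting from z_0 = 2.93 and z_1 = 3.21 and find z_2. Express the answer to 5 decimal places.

h(2.93) = -2.6802430, h(3.21) = 4.1781610
z_2 = 3.2100000 − 4.1781610·(3.2100000 − 2.9300000) / (4.1781610 − (-2.6802430)) = 3.2100000 − (1.1698851)/(6.8584040) = 3.0394231

3.03942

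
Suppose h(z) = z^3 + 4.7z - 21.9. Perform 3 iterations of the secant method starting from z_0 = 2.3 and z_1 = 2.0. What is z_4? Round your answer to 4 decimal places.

2.2467

h(2.3) = 1.077000, h(2.0) = -4.500000
z_2 = 2.000000 − (-4.500000)·(2.000000 − 2.300000) / (-4.500000 − 1.077000) = 2.000000 − (1.350000)/(-5.577000) = 2.242066
h(2.242066) = -0.091745
z_3 = 2.242066 − (-0.091745)·(2.242066 − 2.000000) / (-0.091745 − (-4.500000)) = 2.242066 − (-0.022208)/(4.408255) = 2.247104
h(2.247104) = 0.008078
z_4 = 2.247104 − 0.008078·(2.247104 − 2.242066) / (0.008078 − (-0.091745)) = 2.247104 − (0.000041)/(0.099824) = 2.246696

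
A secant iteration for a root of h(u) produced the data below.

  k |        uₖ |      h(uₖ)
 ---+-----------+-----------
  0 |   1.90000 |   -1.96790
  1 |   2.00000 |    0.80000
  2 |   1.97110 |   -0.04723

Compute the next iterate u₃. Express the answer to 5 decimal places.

1.97271

u₃ = 1.97110 − (-0.04723)·(1.97110 − 2.00000) / (-0.04723 − 0.80000)
   = 1.97110 − (0.0013649)/(-0.8472300) = 1.9727111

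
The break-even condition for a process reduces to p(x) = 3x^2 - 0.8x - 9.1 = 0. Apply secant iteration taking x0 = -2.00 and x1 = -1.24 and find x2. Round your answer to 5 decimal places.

p(-2.00) = 4.5000000, p(-1.24) = -3.4952000
x2 = -1.2400000 − (-3.4952000)·(-1.2400000 − (-2.0000000)) / (-3.4952000 − 4.5000000) = -1.2400000 − (-2.6563520)/(-7.9952000) = -1.5722433

-1.57224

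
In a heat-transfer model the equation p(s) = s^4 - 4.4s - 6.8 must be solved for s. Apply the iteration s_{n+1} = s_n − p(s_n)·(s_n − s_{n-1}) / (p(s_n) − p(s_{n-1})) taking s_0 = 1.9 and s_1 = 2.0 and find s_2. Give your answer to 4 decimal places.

1.9842

p(1.9) = -2.127900, p(2.0) = 0.400000
s_2 = 2.000000 − 0.400000·(2.000000 − 1.900000) / (0.400000 − (-2.127900)) = 2.000000 − (0.040000)/(2.527900) = 1.984177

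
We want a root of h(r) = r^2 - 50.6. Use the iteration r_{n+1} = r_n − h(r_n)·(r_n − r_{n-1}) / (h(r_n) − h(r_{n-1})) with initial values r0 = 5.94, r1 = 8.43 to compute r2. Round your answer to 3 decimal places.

7.006

h(5.94) = -15.31640, h(8.43) = 20.46490
r2 = 8.43000 − 20.46490·(8.43000 − 5.94000) / (20.46490 − (-15.31640)) = 8.43000 − (50.95760)/(35.78130) = 7.00586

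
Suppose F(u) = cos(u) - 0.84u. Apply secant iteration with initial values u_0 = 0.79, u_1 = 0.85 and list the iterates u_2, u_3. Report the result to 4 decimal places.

F(0.79) = 0.040245, F(0.85) = -0.054017
u_2 = 0.850000 − (-0.054017)·(0.850000 − 0.790000) / (-0.054017 − 0.040245) = 0.850000 − (-0.003241)/(-0.094262) = 0.815617
F(0.815617) = 0.000301
u_3 = 0.815617 − 0.000301·(0.815617 − 0.850000) / (0.000301 − (-0.054017)) = 0.815617 − (-0.000010)/(0.054318) = 0.815808

0.8156, 0.8158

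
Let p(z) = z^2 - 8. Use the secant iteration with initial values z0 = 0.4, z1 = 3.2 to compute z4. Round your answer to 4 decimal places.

2.8292

p(0.4) = -7.840000, p(3.2) = 2.240000
z2 = 3.200000 − 2.240000·(3.200000 − 0.400000) / (2.240000 − (-7.840000)) = 3.200000 − (6.272000)/(10.080000) = 2.577778
p(2.577778) = -1.355062
z3 = 2.577778 − (-1.355062)·(2.577778 − 3.200000) / (-1.355062 − 2.240000) = 2.577778 − (0.843150)/(-3.595062) = 2.812308
p(2.812308) = -0.090925
z4 = 2.812308 − (-0.090925)·(2.812308 − 2.577778) / (-0.090925 − (-1.355062)) = 2.812308 − (-0.021325)/(1.264136) = 2.829177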